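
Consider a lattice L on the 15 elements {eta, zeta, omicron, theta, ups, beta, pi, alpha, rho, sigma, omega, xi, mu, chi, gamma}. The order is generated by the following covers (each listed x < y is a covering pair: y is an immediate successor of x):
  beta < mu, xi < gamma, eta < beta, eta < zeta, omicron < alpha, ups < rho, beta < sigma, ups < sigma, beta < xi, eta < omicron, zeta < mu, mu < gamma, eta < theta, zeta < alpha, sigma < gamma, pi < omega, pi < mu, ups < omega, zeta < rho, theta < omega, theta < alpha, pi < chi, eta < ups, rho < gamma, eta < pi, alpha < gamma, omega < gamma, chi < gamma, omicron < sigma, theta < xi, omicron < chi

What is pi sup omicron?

Common upper bounds of {pi, omicron}: chi, gamma.
The least among these is chi.

chi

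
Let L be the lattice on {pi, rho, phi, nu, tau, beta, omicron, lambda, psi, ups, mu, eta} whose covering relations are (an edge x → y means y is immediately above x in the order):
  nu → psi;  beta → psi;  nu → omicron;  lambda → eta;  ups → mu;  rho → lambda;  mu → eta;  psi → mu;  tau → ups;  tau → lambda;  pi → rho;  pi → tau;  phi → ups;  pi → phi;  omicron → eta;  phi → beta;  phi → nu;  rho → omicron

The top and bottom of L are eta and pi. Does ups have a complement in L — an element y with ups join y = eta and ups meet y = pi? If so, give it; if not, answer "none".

rho

Need y with ups ∨ y = eta and ups ∧ y = pi.
Checking each element gives: rho.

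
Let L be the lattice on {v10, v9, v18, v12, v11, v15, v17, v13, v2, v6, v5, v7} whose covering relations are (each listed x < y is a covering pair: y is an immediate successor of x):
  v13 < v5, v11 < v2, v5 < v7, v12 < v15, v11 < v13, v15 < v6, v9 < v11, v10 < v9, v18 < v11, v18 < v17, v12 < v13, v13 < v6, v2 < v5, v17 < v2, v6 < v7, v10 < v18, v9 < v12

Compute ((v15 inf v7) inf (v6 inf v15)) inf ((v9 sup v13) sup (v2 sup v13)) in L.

v12

v15 ∧ v7 = v15
v6 ∧ v15 = v15
v15 ∧ v15 = v15
v9 ∨ v13 = v13
v2 ∨ v13 = v5
v13 ∨ v5 = v5
v15 ∧ v5 = v12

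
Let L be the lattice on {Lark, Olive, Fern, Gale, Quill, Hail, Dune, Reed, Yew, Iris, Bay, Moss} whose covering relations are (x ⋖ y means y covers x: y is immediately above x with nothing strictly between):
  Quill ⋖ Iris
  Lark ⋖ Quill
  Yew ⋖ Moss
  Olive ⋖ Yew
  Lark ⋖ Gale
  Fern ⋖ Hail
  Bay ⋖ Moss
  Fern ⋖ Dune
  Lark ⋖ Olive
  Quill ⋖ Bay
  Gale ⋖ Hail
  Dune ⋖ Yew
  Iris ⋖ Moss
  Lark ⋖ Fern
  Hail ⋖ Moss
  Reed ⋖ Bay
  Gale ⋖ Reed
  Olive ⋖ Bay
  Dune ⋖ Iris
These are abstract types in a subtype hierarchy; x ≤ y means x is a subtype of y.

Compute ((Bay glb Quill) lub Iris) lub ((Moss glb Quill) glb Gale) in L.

Bay ∧ Quill = Quill
Quill ∨ Iris = Iris
Moss ∧ Quill = Quill
Quill ∧ Gale = Lark
Iris ∨ Lark = Iris

Iris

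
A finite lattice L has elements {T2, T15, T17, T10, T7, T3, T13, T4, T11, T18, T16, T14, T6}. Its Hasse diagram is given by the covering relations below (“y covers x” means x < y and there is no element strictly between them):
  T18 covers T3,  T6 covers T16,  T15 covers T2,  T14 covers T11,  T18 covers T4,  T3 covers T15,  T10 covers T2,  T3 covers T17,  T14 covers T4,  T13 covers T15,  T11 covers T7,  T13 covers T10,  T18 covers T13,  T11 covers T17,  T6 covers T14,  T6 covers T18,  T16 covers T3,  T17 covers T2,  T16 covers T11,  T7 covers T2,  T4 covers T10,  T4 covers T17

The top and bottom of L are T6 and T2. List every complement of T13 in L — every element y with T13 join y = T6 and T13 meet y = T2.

T11, T7

Need y with T13 ∨ y = T6 and T13 ∧ y = T2.
Checking each element gives: T11, T7.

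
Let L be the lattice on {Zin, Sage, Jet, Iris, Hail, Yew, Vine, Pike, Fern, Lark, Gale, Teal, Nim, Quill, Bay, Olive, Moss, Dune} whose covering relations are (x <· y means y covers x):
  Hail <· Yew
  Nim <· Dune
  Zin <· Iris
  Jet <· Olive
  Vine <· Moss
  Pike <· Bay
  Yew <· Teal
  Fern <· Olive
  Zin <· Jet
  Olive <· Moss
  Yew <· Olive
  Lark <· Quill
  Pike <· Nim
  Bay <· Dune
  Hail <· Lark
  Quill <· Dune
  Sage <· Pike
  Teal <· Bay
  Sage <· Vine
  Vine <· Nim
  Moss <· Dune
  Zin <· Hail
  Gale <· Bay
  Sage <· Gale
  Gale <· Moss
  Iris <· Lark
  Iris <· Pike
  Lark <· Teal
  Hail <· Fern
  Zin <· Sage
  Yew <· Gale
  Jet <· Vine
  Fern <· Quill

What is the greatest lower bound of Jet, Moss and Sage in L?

Common lower bounds of {Jet, Moss, Sage}: Zin.
The greatest among these is Zin.

Zin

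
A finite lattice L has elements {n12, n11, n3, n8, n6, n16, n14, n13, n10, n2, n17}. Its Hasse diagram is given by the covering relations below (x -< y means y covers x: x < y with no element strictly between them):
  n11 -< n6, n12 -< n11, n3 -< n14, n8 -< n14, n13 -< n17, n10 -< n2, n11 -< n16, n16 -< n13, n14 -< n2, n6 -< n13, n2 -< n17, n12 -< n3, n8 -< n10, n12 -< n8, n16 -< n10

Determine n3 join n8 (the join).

Common upper bounds of {n3, n8}: n14, n17, n2.
The least among these is n14.

n14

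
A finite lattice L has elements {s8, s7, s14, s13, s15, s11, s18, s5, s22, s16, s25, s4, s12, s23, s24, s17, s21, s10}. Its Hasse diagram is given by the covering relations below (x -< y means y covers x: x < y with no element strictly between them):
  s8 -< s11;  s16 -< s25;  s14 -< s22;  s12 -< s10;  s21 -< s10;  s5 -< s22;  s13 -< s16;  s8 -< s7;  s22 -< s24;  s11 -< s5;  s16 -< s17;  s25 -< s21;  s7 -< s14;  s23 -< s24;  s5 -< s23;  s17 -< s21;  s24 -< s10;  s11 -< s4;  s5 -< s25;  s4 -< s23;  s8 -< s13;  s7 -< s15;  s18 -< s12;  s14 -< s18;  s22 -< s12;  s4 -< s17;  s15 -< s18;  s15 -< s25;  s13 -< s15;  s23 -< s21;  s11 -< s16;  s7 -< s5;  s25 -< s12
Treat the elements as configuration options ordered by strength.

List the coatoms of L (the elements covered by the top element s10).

The coatoms are exactly the elements covered by s10: s12, s21, s24.

s12, s21, s24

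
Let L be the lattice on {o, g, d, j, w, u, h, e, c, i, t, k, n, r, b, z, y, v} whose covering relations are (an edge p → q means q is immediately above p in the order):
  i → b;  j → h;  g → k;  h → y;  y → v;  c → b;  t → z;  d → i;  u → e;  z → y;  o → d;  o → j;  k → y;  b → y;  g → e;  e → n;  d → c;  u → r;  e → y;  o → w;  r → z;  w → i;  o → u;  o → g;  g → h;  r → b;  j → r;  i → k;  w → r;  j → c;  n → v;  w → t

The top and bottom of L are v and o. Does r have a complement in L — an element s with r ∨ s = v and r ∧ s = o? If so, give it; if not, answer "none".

For every candidate s, either r ∨ s ≠ v or r ∧ s ≠ o; no complement exists.

none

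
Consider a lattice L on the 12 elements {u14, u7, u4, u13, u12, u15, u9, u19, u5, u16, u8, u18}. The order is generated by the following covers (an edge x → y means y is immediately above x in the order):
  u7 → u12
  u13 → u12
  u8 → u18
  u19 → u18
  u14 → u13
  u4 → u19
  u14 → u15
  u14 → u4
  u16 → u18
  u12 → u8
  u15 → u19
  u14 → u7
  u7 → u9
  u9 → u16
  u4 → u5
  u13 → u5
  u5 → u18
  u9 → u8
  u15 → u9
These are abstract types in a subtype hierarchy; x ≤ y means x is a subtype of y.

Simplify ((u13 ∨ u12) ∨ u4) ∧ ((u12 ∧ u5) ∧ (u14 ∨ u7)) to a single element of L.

u13 ∨ u12 = u12
u12 ∨ u4 = u18
u12 ∧ u5 = u13
u14 ∨ u7 = u7
u13 ∧ u7 = u14
u18 ∧ u14 = u14

u14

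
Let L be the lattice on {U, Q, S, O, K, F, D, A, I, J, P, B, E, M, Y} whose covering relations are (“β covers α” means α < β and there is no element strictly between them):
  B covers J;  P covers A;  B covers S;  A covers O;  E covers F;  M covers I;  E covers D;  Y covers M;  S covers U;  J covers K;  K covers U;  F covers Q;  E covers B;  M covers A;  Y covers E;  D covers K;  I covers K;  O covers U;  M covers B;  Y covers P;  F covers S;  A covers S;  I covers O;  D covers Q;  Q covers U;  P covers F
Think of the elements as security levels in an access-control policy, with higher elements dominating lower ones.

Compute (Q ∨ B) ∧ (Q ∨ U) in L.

Q

Q ∨ B = E
Q ∨ U = Q
E ∧ Q = Q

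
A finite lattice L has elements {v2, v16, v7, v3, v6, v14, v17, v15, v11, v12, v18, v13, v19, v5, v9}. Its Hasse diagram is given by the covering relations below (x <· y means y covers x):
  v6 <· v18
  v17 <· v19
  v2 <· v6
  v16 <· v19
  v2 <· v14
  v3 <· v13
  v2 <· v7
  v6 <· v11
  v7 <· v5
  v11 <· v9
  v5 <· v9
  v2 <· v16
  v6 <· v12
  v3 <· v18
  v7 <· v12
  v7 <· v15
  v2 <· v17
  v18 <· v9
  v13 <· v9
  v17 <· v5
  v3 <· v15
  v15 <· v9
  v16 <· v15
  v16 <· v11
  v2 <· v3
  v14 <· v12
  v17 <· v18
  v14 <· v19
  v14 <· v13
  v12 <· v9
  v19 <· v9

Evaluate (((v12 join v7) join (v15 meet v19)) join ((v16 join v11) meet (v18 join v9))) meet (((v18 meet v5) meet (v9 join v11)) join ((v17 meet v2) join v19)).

v19

v12 ∨ v7 = v12
v15 ∧ v19 = v16
v12 ∨ v16 = v9
v16 ∨ v11 = v11
v18 ∨ v9 = v9
v11 ∧ v9 = v11
v9 ∨ v11 = v9
v18 ∧ v5 = v17
v9 ∨ v11 = v9
v17 ∧ v9 = v17
v17 ∧ v2 = v2
v2 ∨ v19 = v19
v17 ∨ v19 = v19
v9 ∧ v19 = v19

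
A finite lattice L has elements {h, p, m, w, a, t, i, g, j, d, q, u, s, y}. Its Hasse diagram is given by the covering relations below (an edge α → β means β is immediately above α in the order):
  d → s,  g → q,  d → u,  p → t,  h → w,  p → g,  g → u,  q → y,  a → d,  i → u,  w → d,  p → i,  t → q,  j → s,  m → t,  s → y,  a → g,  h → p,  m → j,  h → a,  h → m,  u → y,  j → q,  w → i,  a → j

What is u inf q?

g

Common lower bounds of {u, q}: a, g, h, p.
The greatest among these is g.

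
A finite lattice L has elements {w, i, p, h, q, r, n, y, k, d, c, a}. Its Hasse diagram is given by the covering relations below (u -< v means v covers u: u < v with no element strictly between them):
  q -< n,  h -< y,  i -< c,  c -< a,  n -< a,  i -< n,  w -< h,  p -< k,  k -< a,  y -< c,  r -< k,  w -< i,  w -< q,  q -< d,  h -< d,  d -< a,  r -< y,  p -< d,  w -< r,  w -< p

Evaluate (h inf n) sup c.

h ∧ n = w
w ∨ c = c

c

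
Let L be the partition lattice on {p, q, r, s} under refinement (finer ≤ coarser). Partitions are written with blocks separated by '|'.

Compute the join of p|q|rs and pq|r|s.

pq|rs

The join of p|q|rs and pq|r|s merges any blocks that overlap across the partitions, giving pq|rs.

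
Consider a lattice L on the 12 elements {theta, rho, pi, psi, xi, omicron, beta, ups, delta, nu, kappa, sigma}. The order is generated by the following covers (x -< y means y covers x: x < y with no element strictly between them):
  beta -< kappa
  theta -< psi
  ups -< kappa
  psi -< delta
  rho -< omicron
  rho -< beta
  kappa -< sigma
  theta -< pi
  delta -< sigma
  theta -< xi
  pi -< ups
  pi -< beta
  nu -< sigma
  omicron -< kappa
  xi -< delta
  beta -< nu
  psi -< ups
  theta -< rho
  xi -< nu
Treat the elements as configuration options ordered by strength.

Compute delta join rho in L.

sigma

delta ∨ rho = sigma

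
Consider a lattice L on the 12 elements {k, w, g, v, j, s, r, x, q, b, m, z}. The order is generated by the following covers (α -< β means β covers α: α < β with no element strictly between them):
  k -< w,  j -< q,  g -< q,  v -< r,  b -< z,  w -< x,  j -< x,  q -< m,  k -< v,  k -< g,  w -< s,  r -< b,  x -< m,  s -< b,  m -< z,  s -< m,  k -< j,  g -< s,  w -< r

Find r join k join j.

Common upper bounds of {r, k, j}: z.
The least among these is z.

z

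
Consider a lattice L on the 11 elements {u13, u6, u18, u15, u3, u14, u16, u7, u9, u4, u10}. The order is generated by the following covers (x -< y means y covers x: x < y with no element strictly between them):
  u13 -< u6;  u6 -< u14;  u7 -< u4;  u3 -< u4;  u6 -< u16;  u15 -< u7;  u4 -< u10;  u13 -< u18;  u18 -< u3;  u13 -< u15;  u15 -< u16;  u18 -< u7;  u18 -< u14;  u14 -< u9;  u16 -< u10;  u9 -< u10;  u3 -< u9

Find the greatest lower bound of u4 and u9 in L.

u3

Common lower bounds of {u4, u9}: u13, u18, u3.
The greatest among these is u3.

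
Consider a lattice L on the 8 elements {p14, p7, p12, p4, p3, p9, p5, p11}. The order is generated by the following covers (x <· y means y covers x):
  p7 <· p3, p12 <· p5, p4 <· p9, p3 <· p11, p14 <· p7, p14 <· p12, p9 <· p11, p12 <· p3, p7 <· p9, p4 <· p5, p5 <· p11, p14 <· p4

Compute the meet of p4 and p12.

p14

Common lower bounds of {p4, p12}: p14.
The greatest among these is p14.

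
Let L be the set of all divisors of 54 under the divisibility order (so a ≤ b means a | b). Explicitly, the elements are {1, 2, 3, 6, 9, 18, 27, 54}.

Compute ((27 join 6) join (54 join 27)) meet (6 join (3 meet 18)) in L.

6

27 ∨ 6 = 54
54 ∨ 27 = 54
54 ∨ 54 = 54
3 ∧ 18 = 3
6 ∨ 3 = 6
54 ∧ 6 = 6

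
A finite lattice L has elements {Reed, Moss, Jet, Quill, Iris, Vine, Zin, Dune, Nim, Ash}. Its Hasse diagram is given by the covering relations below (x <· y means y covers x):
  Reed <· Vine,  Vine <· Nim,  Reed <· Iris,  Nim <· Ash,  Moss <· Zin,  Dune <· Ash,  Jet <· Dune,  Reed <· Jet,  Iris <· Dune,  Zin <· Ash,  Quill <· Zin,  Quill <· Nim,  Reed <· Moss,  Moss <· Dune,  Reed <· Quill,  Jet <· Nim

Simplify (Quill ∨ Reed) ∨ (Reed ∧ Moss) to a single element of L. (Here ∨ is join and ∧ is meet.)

Quill ∨ Reed = Quill
Reed ∧ Moss = Reed
Quill ∨ Reed = Quill

Quill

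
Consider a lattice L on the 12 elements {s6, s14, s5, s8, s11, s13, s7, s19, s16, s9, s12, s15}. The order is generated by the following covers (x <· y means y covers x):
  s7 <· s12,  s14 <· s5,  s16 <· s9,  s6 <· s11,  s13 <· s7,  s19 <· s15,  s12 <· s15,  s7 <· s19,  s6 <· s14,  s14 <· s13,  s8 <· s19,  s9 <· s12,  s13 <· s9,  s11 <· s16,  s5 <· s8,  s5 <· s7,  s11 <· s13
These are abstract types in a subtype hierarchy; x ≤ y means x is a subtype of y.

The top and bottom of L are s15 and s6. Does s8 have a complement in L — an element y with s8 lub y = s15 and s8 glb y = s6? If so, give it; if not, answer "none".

s16

Need y with s8 ∨ y = s15 and s8 ∧ y = s6.
Checking each element gives: s16.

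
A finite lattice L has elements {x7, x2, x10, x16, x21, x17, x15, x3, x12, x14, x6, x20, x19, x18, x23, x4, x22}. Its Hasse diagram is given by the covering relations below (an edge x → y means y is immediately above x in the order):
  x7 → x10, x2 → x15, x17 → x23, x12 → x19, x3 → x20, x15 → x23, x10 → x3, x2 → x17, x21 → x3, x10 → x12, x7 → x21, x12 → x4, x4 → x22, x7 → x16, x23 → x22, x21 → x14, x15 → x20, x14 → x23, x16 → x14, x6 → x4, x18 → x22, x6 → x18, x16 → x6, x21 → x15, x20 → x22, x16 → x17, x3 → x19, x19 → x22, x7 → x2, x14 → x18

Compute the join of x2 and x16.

x17

Common upper bounds of {x2, x16}: x17, x22, x23.
The least among these is x17.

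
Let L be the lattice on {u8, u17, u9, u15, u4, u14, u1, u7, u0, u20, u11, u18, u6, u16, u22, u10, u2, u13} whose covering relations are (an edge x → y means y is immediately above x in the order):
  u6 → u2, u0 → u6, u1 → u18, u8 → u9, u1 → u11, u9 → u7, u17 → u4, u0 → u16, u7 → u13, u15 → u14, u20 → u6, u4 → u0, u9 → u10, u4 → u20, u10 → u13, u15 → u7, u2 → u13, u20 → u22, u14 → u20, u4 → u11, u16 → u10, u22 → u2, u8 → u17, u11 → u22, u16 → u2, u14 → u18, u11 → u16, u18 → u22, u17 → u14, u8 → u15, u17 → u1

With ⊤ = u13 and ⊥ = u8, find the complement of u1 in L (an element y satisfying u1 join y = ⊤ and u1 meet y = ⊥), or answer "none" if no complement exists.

Need y with u1 ∨ y = u13 and u1 ∧ y = u8.
Checking each element gives: u7.

u7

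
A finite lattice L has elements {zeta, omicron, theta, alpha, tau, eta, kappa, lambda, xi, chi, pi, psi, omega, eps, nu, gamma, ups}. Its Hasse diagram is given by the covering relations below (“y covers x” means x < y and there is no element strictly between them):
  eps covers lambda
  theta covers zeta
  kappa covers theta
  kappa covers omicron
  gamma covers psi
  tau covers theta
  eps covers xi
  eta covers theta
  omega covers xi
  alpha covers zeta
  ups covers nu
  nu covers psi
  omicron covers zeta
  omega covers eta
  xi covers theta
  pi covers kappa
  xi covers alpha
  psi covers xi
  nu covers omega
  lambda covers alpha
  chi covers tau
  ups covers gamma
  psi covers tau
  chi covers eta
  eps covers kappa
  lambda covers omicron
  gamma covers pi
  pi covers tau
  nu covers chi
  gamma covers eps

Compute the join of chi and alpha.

Common upper bounds of {chi, alpha}: nu, ups.
The least among these is nu.

nu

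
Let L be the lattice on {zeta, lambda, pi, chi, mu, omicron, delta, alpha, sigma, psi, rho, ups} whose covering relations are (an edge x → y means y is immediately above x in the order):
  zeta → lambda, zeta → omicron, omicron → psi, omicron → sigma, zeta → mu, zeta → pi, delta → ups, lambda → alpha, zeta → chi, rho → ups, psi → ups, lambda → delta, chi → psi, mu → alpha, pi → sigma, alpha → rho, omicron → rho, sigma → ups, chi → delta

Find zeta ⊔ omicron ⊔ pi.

Common upper bounds of {zeta, omicron, pi}: sigma, ups.
The least among these is sigma.

sigma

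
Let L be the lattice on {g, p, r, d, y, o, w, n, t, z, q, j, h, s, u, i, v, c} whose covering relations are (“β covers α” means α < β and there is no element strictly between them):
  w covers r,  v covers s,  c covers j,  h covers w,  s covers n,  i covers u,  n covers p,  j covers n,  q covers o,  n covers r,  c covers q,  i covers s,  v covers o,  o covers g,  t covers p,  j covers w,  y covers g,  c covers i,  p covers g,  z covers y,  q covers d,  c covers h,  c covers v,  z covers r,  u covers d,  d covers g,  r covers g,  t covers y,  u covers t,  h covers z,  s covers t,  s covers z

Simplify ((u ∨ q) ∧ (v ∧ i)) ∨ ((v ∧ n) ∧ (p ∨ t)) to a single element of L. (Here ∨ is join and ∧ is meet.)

u ∨ q = c
v ∧ i = s
c ∧ s = s
v ∧ n = n
p ∨ t = t
n ∧ t = p
s ∨ p = s

s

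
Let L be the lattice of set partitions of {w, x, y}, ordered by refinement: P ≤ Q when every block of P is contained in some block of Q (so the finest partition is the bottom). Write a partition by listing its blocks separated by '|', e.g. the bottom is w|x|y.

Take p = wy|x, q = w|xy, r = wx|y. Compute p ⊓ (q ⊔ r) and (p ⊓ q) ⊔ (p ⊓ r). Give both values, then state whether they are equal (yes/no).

wy|x; w|x|y; no

q ⊔ r = wxy, so p ⊓ (q ⊔ r) = wy|x ⊓ wxy = wy|x.
p ⊓ q = w|x|y and p ⊓ r = w|x|y, so (p ⊓ q) ⊔ (p ⊓ r) = w|x|y ⊔ w|x|y = w|x|y.
Equal: no.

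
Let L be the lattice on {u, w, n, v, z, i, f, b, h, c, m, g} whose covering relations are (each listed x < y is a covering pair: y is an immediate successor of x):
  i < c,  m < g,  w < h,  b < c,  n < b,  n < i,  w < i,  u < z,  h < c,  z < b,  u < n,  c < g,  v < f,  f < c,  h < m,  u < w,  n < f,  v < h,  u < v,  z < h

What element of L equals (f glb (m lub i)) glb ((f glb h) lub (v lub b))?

m ∨ i = g
f ∧ g = f
f ∧ h = v
v ∨ b = c
v ∨ c = c
f ∧ c = f

f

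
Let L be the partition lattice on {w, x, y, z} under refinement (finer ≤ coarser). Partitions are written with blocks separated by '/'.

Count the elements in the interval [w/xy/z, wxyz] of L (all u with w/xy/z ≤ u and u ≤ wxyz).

The interval [w/xy/z, wxyz] = {w/xy/z, w/xyz, wxy/z, wxyz, wz/xy}, which has 5 elements.

5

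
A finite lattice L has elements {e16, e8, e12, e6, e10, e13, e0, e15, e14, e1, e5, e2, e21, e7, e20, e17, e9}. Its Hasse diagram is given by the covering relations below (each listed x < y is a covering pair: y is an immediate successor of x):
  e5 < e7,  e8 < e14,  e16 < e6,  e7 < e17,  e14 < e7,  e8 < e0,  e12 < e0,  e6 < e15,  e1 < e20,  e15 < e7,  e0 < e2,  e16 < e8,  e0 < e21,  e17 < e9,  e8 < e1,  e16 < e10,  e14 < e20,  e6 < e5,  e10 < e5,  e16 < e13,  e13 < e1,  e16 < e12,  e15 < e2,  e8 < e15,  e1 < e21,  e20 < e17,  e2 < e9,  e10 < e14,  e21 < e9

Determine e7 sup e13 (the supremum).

Common upper bounds of {e7, e13}: e17, e9.
The least among these is e17.

e17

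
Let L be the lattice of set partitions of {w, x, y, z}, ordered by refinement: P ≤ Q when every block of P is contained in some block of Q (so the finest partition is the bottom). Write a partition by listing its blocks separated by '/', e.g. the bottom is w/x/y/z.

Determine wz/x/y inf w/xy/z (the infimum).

w/x/y/z

Common lower bounds of {wz/x/y, w/xy/z}: w/x/y/z.
The greatest among these is w/x/y/z.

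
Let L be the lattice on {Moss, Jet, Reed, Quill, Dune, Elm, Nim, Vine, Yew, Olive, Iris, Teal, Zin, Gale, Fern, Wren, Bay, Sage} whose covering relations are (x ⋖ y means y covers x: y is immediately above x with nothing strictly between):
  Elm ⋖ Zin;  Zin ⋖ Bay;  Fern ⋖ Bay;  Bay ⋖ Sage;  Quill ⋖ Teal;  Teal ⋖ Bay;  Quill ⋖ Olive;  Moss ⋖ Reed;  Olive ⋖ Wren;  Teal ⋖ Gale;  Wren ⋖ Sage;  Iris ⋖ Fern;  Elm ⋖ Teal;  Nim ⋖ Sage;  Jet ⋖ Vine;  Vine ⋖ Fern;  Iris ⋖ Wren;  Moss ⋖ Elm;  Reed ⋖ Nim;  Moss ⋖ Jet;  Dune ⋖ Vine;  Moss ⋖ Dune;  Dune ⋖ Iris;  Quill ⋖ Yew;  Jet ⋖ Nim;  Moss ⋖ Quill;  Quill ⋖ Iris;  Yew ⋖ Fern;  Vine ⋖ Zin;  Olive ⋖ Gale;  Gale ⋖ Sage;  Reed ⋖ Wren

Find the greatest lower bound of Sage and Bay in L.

Bay

Common lower bounds of {Sage, Bay}: Bay, Dune, Elm, Fern, Iris, Jet, Moss, Quill, Teal, Vine, Yew, Zin.
The greatest among these is Bay.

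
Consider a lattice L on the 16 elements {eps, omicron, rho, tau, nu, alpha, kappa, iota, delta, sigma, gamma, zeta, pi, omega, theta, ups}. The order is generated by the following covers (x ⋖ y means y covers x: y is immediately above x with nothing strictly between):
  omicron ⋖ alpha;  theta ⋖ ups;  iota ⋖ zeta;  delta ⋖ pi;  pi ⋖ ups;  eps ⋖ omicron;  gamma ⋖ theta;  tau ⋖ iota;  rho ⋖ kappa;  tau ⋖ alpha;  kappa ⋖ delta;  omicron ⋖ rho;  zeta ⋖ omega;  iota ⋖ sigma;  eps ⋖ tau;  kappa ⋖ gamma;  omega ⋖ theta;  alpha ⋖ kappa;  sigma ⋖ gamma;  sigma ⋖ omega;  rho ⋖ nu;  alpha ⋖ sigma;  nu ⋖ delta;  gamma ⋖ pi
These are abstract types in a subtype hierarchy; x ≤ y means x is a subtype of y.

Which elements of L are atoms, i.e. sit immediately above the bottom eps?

The atoms are exactly the elements that cover eps: omicron, tau.

omicron, tau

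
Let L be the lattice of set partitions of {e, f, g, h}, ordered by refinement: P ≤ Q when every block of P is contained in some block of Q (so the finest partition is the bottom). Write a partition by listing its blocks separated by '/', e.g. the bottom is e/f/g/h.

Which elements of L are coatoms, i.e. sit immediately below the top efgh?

e/fgh, ef/gh, efg/h, efh/g, eg/fh, egh/f, eh/fg

The coatoms are exactly the elements covered by efgh: e/fgh, ef/gh, efg/h, efh/g, eg/fh, egh/f, eh/fg.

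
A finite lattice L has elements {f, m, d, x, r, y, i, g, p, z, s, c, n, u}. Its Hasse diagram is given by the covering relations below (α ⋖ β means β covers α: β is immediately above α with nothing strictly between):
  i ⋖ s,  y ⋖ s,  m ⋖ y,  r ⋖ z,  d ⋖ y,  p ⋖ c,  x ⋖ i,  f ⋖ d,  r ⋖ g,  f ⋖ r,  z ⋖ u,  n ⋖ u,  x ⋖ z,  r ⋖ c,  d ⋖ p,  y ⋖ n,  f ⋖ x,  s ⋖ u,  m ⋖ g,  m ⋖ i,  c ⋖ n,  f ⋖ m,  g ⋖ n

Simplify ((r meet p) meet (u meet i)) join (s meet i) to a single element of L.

i

r ∧ p = f
u ∧ i = i
f ∧ i = f
s ∧ i = i
f ∨ i = i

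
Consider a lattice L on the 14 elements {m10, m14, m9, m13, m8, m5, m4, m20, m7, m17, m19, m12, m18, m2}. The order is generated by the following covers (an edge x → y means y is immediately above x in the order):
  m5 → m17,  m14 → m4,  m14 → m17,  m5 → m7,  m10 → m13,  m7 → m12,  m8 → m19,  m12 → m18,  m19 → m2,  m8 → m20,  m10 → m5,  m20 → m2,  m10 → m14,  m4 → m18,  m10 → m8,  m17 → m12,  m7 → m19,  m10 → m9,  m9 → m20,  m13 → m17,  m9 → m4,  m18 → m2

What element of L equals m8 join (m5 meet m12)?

m5 ∧ m12 = m5
m8 ∨ m5 = m19

m19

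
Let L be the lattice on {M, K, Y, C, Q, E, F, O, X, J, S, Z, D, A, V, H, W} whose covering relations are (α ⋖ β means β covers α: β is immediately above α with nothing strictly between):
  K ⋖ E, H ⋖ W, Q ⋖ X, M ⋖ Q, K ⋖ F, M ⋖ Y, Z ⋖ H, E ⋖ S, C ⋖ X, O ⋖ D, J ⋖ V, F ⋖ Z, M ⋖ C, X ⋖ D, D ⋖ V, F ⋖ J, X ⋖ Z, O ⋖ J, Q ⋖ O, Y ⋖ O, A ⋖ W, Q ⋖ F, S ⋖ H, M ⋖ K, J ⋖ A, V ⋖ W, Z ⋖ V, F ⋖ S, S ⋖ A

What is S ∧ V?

Common lower bounds of {S, V}: F, K, M, Q.
The greatest among these is F.

F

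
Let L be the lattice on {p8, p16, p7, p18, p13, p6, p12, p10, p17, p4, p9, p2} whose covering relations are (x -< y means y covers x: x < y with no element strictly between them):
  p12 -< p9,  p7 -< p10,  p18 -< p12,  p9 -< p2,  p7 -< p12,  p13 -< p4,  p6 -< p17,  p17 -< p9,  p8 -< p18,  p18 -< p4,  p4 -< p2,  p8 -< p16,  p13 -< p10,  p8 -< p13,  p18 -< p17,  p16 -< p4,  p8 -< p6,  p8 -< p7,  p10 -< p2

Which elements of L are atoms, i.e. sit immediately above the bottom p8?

The atoms are exactly the elements that cover p8: p13, p16, p18, p6, p7.

p13, p16, p18, p6, p7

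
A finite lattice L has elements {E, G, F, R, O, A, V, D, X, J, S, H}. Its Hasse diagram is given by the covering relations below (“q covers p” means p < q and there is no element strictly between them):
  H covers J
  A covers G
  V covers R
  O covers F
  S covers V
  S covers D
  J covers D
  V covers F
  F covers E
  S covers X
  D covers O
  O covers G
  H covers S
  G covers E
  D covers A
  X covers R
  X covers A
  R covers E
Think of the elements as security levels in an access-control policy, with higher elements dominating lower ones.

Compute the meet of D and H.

D

Common lower bounds of {D, H}: A, D, E, F, G, O.
The greatest among these is D.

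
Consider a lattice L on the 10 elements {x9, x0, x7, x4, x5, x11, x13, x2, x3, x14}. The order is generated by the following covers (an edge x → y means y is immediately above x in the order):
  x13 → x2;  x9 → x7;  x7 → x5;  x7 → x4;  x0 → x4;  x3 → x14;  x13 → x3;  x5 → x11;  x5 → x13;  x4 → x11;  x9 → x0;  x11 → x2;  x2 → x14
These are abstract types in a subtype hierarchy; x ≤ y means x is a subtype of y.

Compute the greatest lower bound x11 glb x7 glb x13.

x7

Common lower bounds of {x11, x7, x13}: x7, x9.
The greatest among these is x7.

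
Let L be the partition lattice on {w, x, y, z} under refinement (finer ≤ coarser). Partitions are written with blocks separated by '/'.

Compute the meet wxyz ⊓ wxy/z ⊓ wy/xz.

wy/x/z

The meet (common refinement) of wxyz, wxy/z, wy/xz intersects blocks pairwise, giving wy/x/z.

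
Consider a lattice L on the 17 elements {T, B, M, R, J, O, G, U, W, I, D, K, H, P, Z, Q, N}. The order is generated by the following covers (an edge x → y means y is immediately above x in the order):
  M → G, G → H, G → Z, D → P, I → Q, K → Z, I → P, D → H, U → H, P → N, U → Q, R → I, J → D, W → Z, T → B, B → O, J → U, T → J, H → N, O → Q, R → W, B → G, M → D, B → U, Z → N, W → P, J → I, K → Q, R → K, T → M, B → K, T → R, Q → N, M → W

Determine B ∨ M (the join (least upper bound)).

Common upper bounds of {B, M}: G, H, N, Z.
The least among these is G.

G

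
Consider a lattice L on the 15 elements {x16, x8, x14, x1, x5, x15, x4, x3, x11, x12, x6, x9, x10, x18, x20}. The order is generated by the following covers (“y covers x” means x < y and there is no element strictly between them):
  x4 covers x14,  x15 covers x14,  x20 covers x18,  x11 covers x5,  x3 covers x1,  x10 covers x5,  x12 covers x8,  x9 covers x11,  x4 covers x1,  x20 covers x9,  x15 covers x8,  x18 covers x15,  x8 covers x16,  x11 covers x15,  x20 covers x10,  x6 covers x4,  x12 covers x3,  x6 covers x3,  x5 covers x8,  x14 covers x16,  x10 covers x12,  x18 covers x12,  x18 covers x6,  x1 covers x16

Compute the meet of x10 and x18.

Common lower bounds of {x10, x18}: x1, x12, x16, x3, x8.
The greatest among these is x12.

x12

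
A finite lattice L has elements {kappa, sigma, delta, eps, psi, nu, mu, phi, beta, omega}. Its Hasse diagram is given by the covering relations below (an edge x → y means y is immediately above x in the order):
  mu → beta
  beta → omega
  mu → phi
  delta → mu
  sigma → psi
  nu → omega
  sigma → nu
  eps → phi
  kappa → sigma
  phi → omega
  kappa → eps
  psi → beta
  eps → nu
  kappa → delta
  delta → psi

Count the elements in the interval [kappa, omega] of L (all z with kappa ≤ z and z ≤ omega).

The interval [kappa, omega] = {beta, delta, eps, kappa, mu, nu, omega, phi, psi, sigma}, which has 10 elements.

10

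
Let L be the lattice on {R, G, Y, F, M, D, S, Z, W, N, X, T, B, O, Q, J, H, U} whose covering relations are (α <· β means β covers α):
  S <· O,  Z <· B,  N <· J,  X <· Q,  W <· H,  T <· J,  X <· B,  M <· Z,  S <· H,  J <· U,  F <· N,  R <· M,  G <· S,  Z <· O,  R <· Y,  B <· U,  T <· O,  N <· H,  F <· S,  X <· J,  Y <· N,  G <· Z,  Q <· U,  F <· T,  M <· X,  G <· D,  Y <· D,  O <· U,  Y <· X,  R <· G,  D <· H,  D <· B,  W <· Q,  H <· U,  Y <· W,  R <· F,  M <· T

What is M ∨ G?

Z

Common upper bounds of {M, G}: B, O, U, Z.
The least among these is Z.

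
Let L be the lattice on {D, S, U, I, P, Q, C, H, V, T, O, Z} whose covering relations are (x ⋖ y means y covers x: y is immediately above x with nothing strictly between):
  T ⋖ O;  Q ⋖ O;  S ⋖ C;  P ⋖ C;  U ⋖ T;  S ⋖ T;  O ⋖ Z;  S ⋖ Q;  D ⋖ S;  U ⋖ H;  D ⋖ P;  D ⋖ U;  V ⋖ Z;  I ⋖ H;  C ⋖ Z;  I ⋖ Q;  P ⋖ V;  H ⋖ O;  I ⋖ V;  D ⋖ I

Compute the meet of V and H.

I

Common lower bounds of {V, H}: D, I.
The greatest among these is I.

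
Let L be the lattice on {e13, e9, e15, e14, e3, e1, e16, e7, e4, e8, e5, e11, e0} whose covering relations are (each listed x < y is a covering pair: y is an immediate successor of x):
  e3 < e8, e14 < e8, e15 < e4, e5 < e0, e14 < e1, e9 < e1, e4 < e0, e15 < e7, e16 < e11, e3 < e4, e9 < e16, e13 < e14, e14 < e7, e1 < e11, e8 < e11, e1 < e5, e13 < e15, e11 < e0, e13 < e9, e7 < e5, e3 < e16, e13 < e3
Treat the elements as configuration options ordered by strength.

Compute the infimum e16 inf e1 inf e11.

Common lower bounds of {e16, e1, e11}: e13, e9.
The greatest among these is e9.

e9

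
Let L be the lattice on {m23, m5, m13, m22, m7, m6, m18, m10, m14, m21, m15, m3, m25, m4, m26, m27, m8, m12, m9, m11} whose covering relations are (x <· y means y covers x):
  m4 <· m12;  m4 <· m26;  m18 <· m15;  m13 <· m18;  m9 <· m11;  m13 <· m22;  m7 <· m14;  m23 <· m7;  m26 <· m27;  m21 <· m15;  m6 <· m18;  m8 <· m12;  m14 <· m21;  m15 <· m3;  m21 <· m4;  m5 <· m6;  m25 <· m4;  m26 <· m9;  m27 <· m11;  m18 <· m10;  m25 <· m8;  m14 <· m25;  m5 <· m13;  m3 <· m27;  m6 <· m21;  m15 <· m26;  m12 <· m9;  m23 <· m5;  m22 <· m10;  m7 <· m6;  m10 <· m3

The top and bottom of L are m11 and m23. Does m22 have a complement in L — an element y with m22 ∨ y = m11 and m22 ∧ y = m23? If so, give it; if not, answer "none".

m8

Need y with m22 ∨ y = m11 and m22 ∧ y = m23.
Checking each element gives: m8.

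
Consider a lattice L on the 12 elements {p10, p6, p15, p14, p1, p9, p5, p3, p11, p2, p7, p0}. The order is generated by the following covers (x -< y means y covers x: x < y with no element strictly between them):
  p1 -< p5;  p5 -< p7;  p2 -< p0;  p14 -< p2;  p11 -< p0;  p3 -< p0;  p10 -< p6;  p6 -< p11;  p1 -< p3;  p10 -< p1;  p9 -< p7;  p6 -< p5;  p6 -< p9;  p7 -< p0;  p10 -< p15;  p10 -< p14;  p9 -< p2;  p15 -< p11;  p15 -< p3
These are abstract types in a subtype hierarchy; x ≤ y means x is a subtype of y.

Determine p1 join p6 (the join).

p5

Common upper bounds of {p1, p6}: p0, p5, p7.
The least among these is p5.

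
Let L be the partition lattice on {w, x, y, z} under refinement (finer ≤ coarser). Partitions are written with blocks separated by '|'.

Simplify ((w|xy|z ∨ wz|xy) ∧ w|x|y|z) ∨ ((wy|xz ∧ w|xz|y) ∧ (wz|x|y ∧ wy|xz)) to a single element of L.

w|xy|z ∨ wz|xy = wz|xy
wz|xy ∧ w|x|y|z = w|x|y|z
wy|xz ∧ w|xz|y = w|xz|y
wz|x|y ∧ wy|xz = w|x|y|z
w|xz|y ∧ w|x|y|z = w|x|y|z
w|x|y|z ∨ w|x|y|z = w|x|y|z

w|x|y|z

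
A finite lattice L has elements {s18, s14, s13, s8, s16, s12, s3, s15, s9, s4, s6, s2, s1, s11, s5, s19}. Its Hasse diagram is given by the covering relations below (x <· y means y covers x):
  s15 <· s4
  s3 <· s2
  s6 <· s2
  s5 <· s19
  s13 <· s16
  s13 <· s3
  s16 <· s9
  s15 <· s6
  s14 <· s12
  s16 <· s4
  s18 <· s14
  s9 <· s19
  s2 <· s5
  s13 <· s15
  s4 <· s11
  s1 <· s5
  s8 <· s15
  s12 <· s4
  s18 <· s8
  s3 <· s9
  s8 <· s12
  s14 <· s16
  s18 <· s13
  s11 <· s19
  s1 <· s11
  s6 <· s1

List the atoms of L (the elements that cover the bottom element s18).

The atoms are exactly the elements that cover s18: s13, s14, s8.

s13, s14, s8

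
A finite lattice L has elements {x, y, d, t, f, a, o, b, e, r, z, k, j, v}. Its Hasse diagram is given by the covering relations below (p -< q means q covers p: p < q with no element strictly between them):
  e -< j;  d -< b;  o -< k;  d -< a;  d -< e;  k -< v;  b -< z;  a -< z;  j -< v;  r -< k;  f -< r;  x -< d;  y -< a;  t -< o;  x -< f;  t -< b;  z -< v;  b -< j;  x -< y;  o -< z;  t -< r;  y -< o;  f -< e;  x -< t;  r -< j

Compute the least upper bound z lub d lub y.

z

Common upper bounds of {z, d, y}: v, z.
The least among these is z.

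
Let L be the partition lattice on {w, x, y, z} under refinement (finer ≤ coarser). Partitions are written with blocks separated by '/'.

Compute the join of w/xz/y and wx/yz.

wxyz

The join of w/xz/y and wx/yz merges any blocks that overlap across the partitions, giving wxyz.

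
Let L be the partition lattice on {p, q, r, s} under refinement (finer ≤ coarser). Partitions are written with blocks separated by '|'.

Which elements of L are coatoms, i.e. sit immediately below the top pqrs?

pqr|s, pqs|r, pq|rs, prs|q, pr|qs, ps|qr, p|qrs

The coatoms are exactly the elements covered by pqrs: pqr|s, pqs|r, pq|rs, prs|q, pr|qs, ps|qr, p|qrs.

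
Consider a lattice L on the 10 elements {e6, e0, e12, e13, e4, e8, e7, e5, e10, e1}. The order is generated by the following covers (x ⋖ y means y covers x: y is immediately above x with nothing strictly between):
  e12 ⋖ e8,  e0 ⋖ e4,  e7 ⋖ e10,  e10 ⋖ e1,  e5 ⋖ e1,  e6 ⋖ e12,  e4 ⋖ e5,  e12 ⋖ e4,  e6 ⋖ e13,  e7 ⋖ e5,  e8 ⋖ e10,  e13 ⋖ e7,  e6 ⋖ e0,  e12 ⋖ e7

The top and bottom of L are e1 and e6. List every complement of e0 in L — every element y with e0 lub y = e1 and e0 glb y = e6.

Need y with e0 ∨ y = e1 and e0 ∧ y = e6.
Checking each element gives: e10, e8.

e10, e8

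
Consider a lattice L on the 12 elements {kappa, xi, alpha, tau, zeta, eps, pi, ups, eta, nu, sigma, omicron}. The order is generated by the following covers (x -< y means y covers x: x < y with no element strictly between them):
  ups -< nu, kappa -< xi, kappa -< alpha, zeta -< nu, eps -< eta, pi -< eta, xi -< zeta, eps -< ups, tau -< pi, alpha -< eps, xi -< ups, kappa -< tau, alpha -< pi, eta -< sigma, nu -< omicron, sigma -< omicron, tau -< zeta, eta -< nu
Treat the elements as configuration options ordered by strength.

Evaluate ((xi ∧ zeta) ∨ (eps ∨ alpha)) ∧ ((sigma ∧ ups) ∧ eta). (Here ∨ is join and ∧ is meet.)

xi ∧ zeta = xi
eps ∨ alpha = eps
xi ∨ eps = ups
sigma ∧ ups = eps
eps ∧ eta = eps
ups ∧ eps = eps

eps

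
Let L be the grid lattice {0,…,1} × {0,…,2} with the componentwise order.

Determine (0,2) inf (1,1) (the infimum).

(0,1)

In a product of chains, the meet is componentwise min, giving (0,1).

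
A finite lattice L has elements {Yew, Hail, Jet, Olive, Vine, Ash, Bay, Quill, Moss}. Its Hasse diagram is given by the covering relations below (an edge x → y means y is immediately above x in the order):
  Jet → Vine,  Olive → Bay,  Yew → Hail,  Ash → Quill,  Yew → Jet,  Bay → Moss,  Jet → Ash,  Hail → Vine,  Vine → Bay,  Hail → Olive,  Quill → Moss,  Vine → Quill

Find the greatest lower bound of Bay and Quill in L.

Common lower bounds of {Bay, Quill}: Hail, Jet, Vine, Yew.
The greatest among these is Vine.

Vine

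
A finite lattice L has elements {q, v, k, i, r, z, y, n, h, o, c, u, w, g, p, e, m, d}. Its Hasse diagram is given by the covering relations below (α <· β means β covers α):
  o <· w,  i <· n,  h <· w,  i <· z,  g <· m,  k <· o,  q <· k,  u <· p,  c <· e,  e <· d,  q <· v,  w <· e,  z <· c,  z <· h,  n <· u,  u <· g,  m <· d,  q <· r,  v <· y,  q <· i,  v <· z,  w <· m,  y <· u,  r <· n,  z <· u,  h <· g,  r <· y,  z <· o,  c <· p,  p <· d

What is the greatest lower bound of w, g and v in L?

v

Common lower bounds of {w, g, v}: q, v.
The greatest among these is v.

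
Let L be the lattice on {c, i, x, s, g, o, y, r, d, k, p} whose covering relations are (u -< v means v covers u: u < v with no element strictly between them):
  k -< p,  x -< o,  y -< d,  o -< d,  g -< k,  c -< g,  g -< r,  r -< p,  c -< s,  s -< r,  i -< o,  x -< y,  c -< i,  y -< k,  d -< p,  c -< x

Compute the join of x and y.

Common upper bounds of {x, y}: d, k, p, y.
The least among these is y.

y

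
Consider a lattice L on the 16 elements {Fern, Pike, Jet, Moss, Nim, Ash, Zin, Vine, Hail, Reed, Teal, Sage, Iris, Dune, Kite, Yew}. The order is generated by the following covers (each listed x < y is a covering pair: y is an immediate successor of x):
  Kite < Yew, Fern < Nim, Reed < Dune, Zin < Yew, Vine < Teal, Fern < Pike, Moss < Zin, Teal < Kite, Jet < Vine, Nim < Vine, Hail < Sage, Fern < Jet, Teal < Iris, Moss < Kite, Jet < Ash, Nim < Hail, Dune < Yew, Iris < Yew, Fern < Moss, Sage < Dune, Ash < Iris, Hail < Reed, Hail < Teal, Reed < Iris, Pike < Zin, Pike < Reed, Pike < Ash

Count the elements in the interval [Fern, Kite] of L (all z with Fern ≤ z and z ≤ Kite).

The interval [Fern, Kite] = {Fern, Hail, Jet, Kite, Moss, Nim, Teal, Vine}, which has 8 elements.

8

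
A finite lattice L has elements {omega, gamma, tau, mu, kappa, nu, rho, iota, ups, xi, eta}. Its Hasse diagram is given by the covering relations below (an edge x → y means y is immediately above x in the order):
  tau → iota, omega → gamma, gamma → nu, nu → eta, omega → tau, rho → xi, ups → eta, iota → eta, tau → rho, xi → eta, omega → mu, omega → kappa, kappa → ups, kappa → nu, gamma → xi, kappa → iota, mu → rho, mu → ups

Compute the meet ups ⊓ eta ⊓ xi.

mu

Common lower bounds of {ups, eta, xi}: mu, omega.
The greatest among these is mu.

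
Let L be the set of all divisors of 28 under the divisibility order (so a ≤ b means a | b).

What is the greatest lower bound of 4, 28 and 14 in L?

2

Common lower bounds of {4, 28, 14}: 1, 2.
The greatest among these is 2.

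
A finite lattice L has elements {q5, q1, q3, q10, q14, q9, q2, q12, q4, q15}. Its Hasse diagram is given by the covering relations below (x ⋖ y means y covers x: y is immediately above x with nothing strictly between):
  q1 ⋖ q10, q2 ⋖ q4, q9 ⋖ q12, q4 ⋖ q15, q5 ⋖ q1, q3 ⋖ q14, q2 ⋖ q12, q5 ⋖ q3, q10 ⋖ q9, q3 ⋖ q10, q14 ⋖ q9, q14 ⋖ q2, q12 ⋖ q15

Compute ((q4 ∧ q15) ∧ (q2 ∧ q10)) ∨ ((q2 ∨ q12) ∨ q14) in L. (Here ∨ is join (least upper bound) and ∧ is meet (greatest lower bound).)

q4 ∧ q15 = q4
q2 ∧ q10 = q3
q4 ∧ q3 = q3
q2 ∨ q12 = q12
q12 ∨ q14 = q12
q3 ∨ q12 = q12

q12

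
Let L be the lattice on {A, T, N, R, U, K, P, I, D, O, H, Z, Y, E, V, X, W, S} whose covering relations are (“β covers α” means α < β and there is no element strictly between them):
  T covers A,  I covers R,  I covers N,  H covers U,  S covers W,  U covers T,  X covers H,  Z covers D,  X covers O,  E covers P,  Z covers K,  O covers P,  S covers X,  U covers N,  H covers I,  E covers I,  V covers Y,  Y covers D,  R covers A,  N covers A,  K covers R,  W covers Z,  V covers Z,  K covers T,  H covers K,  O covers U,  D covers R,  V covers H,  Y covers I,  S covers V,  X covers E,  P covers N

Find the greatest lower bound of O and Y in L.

N

Common lower bounds of {O, Y}: A, N.
The greatest among these is N.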